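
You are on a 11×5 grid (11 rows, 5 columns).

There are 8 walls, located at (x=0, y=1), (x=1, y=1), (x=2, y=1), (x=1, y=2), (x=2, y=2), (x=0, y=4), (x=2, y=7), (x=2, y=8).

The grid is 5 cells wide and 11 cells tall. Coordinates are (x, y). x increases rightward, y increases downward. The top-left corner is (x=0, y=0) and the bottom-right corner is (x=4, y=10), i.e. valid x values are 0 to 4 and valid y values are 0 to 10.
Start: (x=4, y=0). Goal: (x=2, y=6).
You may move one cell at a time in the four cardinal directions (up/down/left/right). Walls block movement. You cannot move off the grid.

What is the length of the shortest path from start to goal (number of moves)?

Answer: Shortest path length: 8

Derivation:
BFS from (x=4, y=0) until reaching (x=2, y=6):
  Distance 0: (x=4, y=0)
  Distance 1: (x=3, y=0), (x=4, y=1)
  Distance 2: (x=2, y=0), (x=3, y=1), (x=4, y=2)
  Distance 3: (x=1, y=0), (x=3, y=2), (x=4, y=3)
  Distance 4: (x=0, y=0), (x=3, y=3), (x=4, y=4)
  Distance 5: (x=2, y=3), (x=3, y=4), (x=4, y=5)
  Distance 6: (x=1, y=3), (x=2, y=4), (x=3, y=5), (x=4, y=6)
  Distance 7: (x=0, y=3), (x=1, y=4), (x=2, y=5), (x=3, y=6), (x=4, y=7)
  Distance 8: (x=0, y=2), (x=1, y=5), (x=2, y=6), (x=3, y=7), (x=4, y=8)  <- goal reached here
One shortest path (8 moves): (x=4, y=0) -> (x=3, y=0) -> (x=3, y=1) -> (x=3, y=2) -> (x=3, y=3) -> (x=2, y=3) -> (x=2, y=4) -> (x=2, y=5) -> (x=2, y=6)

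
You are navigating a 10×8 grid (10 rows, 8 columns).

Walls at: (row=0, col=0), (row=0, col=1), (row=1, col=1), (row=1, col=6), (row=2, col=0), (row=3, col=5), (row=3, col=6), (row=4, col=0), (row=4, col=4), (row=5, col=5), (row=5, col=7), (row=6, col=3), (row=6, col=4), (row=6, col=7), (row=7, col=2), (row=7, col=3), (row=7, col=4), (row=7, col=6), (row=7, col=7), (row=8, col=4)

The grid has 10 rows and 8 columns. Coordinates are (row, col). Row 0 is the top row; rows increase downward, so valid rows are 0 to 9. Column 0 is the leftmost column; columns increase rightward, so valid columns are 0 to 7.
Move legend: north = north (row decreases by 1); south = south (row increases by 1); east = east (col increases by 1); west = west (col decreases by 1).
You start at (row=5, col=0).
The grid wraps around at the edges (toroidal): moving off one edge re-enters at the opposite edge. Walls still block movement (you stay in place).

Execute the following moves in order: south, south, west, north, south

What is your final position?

Start: (row=5, col=0)
  south (south): (row=5, col=0) -> (row=6, col=0)
  south (south): (row=6, col=0) -> (row=7, col=0)
  west (west): blocked, stay at (row=7, col=0)
  north (north): (row=7, col=0) -> (row=6, col=0)
  south (south): (row=6, col=0) -> (row=7, col=0)
Final: (row=7, col=0)

Answer: Final position: (row=7, col=0)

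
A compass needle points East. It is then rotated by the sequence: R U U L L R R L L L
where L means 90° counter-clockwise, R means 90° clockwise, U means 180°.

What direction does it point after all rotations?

Start: East
  R (right (90° clockwise)) -> South
  U (U-turn (180°)) -> North
  U (U-turn (180°)) -> South
  L (left (90° counter-clockwise)) -> East
  L (left (90° counter-clockwise)) -> North
  R (right (90° clockwise)) -> East
  R (right (90° clockwise)) -> South
  L (left (90° counter-clockwise)) -> East
  L (left (90° counter-clockwise)) -> North
  L (left (90° counter-clockwise)) -> West
Final: West

Answer: Final heading: West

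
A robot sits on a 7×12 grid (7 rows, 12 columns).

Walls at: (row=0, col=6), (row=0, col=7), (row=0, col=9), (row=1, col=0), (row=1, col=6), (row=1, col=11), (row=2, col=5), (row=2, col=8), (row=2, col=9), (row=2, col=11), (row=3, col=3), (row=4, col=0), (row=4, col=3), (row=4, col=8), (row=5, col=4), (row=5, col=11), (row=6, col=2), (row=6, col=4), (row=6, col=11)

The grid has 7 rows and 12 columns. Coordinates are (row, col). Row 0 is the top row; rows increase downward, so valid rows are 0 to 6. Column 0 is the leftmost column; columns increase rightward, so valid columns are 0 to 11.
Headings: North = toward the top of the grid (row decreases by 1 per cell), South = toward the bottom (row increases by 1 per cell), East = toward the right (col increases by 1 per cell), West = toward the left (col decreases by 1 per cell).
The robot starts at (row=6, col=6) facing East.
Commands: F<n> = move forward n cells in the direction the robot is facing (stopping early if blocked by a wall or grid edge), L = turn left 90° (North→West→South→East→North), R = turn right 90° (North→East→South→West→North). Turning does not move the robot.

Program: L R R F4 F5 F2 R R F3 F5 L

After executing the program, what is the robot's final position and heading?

Answer: Final position: (row=2, col=6), facing West

Derivation:
Start: (row=6, col=6), facing East
  L: turn left, now facing North
  R: turn right, now facing East
  R: turn right, now facing South
  F4: move forward 0/4 (blocked), now at (row=6, col=6)
  F5: move forward 0/5 (blocked), now at (row=6, col=6)
  F2: move forward 0/2 (blocked), now at (row=6, col=6)
  R: turn right, now facing West
  R: turn right, now facing North
  F3: move forward 3, now at (row=3, col=6)
  F5: move forward 1/5 (blocked), now at (row=2, col=6)
  L: turn left, now facing West
Final: (row=2, col=6), facing West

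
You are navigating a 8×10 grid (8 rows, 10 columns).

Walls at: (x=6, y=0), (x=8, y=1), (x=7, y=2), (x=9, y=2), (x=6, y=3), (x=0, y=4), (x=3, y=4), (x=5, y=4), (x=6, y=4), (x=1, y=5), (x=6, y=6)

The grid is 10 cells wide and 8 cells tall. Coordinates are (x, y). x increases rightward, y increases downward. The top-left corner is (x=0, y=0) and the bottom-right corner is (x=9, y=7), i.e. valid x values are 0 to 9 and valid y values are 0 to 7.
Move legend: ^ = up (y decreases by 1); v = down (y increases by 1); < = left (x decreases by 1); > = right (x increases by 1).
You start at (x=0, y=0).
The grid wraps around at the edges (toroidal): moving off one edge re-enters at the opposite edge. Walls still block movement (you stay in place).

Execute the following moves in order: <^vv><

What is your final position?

Answer: Final position: (x=9, y=1)

Derivation:
Start: (x=0, y=0)
  < (left): (x=0, y=0) -> (x=9, y=0)
  ^ (up): (x=9, y=0) -> (x=9, y=7)
  v (down): (x=9, y=7) -> (x=9, y=0)
  v (down): (x=9, y=0) -> (x=9, y=1)
  > (right): (x=9, y=1) -> (x=0, y=1)
  < (left): (x=0, y=1) -> (x=9, y=1)
Final: (x=9, y=1)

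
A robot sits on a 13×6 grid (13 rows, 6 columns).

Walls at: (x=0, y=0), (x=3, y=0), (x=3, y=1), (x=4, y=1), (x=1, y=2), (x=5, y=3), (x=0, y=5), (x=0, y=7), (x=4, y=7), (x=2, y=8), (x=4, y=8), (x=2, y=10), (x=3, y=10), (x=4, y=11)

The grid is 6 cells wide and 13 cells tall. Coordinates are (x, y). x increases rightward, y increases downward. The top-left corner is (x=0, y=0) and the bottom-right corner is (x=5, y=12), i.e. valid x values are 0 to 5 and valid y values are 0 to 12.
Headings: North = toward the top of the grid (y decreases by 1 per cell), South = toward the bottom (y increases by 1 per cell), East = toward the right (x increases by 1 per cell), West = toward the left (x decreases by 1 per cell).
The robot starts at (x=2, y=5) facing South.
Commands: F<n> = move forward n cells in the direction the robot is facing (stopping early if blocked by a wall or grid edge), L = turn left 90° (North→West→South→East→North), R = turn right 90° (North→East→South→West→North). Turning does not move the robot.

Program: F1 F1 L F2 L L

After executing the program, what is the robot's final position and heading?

Answer: Final position: (x=3, y=7), facing West

Derivation:
Start: (x=2, y=5), facing South
  F1: move forward 1, now at (x=2, y=6)
  F1: move forward 1, now at (x=2, y=7)
  L: turn left, now facing East
  F2: move forward 1/2 (blocked), now at (x=3, y=7)
  L: turn left, now facing North
  L: turn left, now facing West
Final: (x=3, y=7), facing West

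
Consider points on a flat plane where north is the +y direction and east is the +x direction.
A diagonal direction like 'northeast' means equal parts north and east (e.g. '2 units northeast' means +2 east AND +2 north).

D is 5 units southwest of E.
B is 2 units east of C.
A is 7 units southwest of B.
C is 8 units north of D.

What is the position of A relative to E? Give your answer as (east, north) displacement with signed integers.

Answer: A is at (east=-10, north=-4) relative to E.

Derivation:
Place E at the origin (east=0, north=0).
  D is 5 units southwest of E: delta (east=-5, north=-5); D at (east=-5, north=-5).
  C is 8 units north of D: delta (east=+0, north=+8); C at (east=-5, north=3).
  B is 2 units east of C: delta (east=+2, north=+0); B at (east=-3, north=3).
  A is 7 units southwest of B: delta (east=-7, north=-7); A at (east=-10, north=-4).
Therefore A relative to E: (east=-10, north=-4).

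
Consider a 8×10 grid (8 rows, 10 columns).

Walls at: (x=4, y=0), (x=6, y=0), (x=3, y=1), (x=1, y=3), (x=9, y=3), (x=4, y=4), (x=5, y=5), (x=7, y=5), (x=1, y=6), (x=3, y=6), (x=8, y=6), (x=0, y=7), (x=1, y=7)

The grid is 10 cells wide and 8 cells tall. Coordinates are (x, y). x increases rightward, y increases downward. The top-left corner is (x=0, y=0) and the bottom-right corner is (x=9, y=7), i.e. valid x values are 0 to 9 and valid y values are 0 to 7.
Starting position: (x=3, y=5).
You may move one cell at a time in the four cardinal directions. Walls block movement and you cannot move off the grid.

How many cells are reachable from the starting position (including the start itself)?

Answer: Reachable cells: 67

Derivation:
BFS flood-fill from (x=3, y=5):
  Distance 0: (x=3, y=5)
  Distance 1: (x=3, y=4), (x=2, y=5), (x=4, y=5)
  Distance 2: (x=3, y=3), (x=2, y=4), (x=1, y=5), (x=2, y=6), (x=4, y=6)
  Distance 3: (x=3, y=2), (x=2, y=3), (x=4, y=3), (x=1, y=4), (x=0, y=5), (x=5, y=6), (x=2, y=7), (x=4, y=7)
  Distance 4: (x=2, y=2), (x=4, y=2), (x=5, y=3), (x=0, y=4), (x=0, y=6), (x=6, y=6), (x=3, y=7), (x=5, y=7)
  Distance 5: (x=2, y=1), (x=4, y=1), (x=1, y=2), (x=5, y=2), (x=0, y=3), (x=6, y=3), (x=5, y=4), (x=6, y=5), (x=7, y=6), (x=6, y=7)
  Distance 6: (x=2, y=0), (x=1, y=1), (x=5, y=1), (x=0, y=2), (x=6, y=2), (x=7, y=3), (x=6, y=4), (x=7, y=7)
  Distance 7: (x=1, y=0), (x=3, y=0), (x=5, y=0), (x=0, y=1), (x=6, y=1), (x=7, y=2), (x=8, y=3), (x=7, y=4), (x=8, y=7)
  Distance 8: (x=0, y=0), (x=7, y=1), (x=8, y=2), (x=8, y=4), (x=9, y=7)
  Distance 9: (x=7, y=0), (x=8, y=1), (x=9, y=2), (x=9, y=4), (x=8, y=5), (x=9, y=6)
  Distance 10: (x=8, y=0), (x=9, y=1), (x=9, y=5)
  Distance 11: (x=9, y=0)
Total reachable: 67 (grid has 67 open cells total)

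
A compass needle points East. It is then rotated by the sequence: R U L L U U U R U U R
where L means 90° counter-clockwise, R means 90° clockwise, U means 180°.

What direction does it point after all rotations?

Start: East
  R (right (90° clockwise)) -> South
  U (U-turn (180°)) -> North
  L (left (90° counter-clockwise)) -> West
  L (left (90° counter-clockwise)) -> South
  U (U-turn (180°)) -> North
  U (U-turn (180°)) -> South
  U (U-turn (180°)) -> North
  R (right (90° clockwise)) -> East
  U (U-turn (180°)) -> West
  U (U-turn (180°)) -> East
  R (right (90° clockwise)) -> South
Final: South

Answer: Final heading: South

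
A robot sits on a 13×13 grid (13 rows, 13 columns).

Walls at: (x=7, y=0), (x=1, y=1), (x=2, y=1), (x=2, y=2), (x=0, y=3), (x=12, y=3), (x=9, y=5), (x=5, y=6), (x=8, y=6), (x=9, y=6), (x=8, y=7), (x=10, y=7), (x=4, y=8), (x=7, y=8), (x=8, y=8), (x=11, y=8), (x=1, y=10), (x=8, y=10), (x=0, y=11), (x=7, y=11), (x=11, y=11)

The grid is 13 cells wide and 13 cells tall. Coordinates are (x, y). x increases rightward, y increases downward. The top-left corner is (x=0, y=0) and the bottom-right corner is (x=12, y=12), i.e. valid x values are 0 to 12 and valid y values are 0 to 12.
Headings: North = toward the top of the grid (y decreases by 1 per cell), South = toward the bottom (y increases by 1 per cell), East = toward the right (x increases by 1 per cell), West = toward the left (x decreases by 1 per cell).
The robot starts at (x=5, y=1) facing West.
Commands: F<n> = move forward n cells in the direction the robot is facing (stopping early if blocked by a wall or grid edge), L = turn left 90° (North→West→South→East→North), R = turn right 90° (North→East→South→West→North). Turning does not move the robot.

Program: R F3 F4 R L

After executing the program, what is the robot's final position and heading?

Start: (x=5, y=1), facing West
  R: turn right, now facing North
  F3: move forward 1/3 (blocked), now at (x=5, y=0)
  F4: move forward 0/4 (blocked), now at (x=5, y=0)
  R: turn right, now facing East
  L: turn left, now facing North
Final: (x=5, y=0), facing North

Answer: Final position: (x=5, y=0), facing North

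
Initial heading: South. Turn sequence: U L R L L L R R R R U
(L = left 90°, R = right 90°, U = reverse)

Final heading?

Start: South
  U (U-turn (180°)) -> North
  L (left (90° counter-clockwise)) -> West
  R (right (90° clockwise)) -> North
  L (left (90° counter-clockwise)) -> West
  L (left (90° counter-clockwise)) -> South
  L (left (90° counter-clockwise)) -> East
  R (right (90° clockwise)) -> South
  R (right (90° clockwise)) -> West
  R (right (90° clockwise)) -> North
  R (right (90° clockwise)) -> East
  U (U-turn (180°)) -> West
Final: West

Answer: Final heading: West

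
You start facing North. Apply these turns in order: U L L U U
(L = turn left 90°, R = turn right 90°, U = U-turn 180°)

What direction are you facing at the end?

Answer: Final heading: North

Derivation:
Start: North
  U (U-turn (180°)) -> South
  L (left (90° counter-clockwise)) -> East
  L (left (90° counter-clockwise)) -> North
  U (U-turn (180°)) -> South
  U (U-turn (180°)) -> North
Final: North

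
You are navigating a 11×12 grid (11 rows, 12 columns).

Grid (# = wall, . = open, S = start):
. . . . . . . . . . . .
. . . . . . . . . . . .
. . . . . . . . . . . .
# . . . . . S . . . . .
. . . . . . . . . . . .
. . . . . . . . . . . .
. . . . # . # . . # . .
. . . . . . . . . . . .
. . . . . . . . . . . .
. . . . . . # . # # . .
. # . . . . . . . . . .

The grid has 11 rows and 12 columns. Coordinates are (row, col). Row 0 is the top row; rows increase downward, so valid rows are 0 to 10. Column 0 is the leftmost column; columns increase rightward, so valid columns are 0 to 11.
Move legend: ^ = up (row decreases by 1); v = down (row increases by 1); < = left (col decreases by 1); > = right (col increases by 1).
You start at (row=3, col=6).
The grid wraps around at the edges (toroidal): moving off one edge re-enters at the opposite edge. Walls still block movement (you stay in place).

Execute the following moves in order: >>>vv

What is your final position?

Start: (row=3, col=6)
  > (right): (row=3, col=6) -> (row=3, col=7)
  > (right): (row=3, col=7) -> (row=3, col=8)
  > (right): (row=3, col=8) -> (row=3, col=9)
  v (down): (row=3, col=9) -> (row=4, col=9)
  v (down): (row=4, col=9) -> (row=5, col=9)
Final: (row=5, col=9)

Answer: Final position: (row=5, col=9)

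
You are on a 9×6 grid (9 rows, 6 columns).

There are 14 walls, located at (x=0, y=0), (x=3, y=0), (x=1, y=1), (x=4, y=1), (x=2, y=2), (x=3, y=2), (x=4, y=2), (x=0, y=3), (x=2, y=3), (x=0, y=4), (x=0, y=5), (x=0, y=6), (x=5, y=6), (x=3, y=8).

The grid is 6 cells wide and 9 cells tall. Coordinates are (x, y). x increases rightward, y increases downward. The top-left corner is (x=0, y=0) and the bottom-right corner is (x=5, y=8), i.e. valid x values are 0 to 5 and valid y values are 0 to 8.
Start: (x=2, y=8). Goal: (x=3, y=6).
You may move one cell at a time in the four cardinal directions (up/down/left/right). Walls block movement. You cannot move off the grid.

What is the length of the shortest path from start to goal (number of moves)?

BFS from (x=2, y=8) until reaching (x=3, y=6):
  Distance 0: (x=2, y=8)
  Distance 1: (x=2, y=7), (x=1, y=8)
  Distance 2: (x=2, y=6), (x=1, y=7), (x=3, y=7), (x=0, y=8)
  Distance 3: (x=2, y=5), (x=1, y=6), (x=3, y=6), (x=0, y=7), (x=4, y=7)  <- goal reached here
One shortest path (3 moves): (x=2, y=8) -> (x=2, y=7) -> (x=3, y=7) -> (x=3, y=6)

Answer: Shortest path length: 3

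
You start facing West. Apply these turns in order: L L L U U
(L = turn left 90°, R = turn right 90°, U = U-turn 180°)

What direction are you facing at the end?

Start: West
  L (left (90° counter-clockwise)) -> South
  L (left (90° counter-clockwise)) -> East
  L (left (90° counter-clockwise)) -> North
  U (U-turn (180°)) -> South
  U (U-turn (180°)) -> North
Final: North

Answer: Final heading: North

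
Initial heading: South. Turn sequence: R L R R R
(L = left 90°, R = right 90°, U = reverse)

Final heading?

Answer: Final heading: East

Derivation:
Start: South
  R (right (90° clockwise)) -> West
  L (left (90° counter-clockwise)) -> South
  R (right (90° clockwise)) -> West
  R (right (90° clockwise)) -> North
  R (right (90° clockwise)) -> East
Final: East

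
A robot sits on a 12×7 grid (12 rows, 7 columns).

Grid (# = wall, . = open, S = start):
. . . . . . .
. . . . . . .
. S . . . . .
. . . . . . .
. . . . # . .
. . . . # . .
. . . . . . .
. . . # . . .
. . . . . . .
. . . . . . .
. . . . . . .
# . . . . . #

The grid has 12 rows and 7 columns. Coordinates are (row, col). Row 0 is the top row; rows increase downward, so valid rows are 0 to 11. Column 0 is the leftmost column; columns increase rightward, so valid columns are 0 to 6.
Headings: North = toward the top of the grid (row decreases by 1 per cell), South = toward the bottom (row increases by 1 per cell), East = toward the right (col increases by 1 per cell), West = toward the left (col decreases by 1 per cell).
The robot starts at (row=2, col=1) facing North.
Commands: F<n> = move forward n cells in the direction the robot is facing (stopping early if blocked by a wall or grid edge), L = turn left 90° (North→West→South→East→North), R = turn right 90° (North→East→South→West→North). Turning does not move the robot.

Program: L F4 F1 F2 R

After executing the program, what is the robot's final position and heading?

Answer: Final position: (row=2, col=0), facing North

Derivation:
Start: (row=2, col=1), facing North
  L: turn left, now facing West
  F4: move forward 1/4 (blocked), now at (row=2, col=0)
  F1: move forward 0/1 (blocked), now at (row=2, col=0)
  F2: move forward 0/2 (blocked), now at (row=2, col=0)
  R: turn right, now facing North
Final: (row=2, col=0), facing North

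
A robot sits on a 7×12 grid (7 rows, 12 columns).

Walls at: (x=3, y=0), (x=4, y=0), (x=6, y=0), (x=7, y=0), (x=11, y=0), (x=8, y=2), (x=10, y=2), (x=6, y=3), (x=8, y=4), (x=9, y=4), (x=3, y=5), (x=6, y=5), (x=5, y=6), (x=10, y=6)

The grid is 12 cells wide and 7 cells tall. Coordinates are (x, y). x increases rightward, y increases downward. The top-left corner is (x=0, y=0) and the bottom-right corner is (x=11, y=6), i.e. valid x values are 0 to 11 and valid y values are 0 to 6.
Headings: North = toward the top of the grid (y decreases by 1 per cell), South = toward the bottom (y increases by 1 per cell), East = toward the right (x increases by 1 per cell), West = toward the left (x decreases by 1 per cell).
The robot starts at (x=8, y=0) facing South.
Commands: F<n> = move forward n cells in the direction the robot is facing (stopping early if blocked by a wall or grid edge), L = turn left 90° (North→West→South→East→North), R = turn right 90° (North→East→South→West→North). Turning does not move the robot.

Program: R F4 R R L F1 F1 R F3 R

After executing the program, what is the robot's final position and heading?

Start: (x=8, y=0), facing South
  R: turn right, now facing West
  F4: move forward 0/4 (blocked), now at (x=8, y=0)
  R: turn right, now facing North
  R: turn right, now facing East
  L: turn left, now facing North
  F1: move forward 0/1 (blocked), now at (x=8, y=0)
  F1: move forward 0/1 (blocked), now at (x=8, y=0)
  R: turn right, now facing East
  F3: move forward 2/3 (blocked), now at (x=10, y=0)
  R: turn right, now facing South
Final: (x=10, y=0), facing South

Answer: Final position: (x=10, y=0), facing South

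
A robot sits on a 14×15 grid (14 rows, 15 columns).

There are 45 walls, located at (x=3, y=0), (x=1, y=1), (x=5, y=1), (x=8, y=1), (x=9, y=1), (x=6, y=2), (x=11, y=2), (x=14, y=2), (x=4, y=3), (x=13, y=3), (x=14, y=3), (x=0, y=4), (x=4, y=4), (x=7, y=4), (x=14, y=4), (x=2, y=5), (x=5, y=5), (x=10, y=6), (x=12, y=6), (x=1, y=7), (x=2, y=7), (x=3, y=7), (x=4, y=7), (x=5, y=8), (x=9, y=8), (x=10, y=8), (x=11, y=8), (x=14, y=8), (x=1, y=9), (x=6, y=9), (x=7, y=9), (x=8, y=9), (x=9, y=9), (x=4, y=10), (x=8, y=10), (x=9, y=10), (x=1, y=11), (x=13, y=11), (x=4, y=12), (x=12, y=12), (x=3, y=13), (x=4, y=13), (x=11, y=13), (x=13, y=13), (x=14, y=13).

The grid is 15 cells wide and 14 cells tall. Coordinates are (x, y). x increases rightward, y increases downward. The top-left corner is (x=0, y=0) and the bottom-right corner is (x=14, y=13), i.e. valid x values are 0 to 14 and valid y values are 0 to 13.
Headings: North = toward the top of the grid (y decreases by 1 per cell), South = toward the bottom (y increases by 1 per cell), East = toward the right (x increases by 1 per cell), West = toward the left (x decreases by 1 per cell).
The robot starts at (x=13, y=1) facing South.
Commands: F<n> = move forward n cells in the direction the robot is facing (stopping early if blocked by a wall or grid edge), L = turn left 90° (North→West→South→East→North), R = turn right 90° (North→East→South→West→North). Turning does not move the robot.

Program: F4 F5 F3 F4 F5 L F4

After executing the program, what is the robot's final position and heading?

Start: (x=13, y=1), facing South
  F4: move forward 1/4 (blocked), now at (x=13, y=2)
  F5: move forward 0/5 (blocked), now at (x=13, y=2)
  F3: move forward 0/3 (blocked), now at (x=13, y=2)
  F4: move forward 0/4 (blocked), now at (x=13, y=2)
  F5: move forward 0/5 (blocked), now at (x=13, y=2)
  L: turn left, now facing East
  F4: move forward 0/4 (blocked), now at (x=13, y=2)
Final: (x=13, y=2), facing East

Answer: Final position: (x=13, y=2), facing East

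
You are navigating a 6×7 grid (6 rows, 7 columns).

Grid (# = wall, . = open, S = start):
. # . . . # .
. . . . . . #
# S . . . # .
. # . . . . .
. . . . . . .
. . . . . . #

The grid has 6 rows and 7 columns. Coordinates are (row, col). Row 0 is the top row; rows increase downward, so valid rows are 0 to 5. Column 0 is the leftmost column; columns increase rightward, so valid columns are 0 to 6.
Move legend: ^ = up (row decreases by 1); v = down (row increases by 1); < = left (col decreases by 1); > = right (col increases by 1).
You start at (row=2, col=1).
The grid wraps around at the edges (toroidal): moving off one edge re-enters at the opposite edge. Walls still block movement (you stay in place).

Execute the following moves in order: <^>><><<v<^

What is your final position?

Answer: Final position: (row=1, col=1)

Derivation:
Start: (row=2, col=1)
  < (left): blocked, stay at (row=2, col=1)
  ^ (up): (row=2, col=1) -> (row=1, col=1)
  > (right): (row=1, col=1) -> (row=1, col=2)
  > (right): (row=1, col=2) -> (row=1, col=3)
  < (left): (row=1, col=3) -> (row=1, col=2)
  > (right): (row=1, col=2) -> (row=1, col=3)
  < (left): (row=1, col=3) -> (row=1, col=2)
  < (left): (row=1, col=2) -> (row=1, col=1)
  v (down): (row=1, col=1) -> (row=2, col=1)
  < (left): blocked, stay at (row=2, col=1)
  ^ (up): (row=2, col=1) -> (row=1, col=1)
Final: (row=1, col=1)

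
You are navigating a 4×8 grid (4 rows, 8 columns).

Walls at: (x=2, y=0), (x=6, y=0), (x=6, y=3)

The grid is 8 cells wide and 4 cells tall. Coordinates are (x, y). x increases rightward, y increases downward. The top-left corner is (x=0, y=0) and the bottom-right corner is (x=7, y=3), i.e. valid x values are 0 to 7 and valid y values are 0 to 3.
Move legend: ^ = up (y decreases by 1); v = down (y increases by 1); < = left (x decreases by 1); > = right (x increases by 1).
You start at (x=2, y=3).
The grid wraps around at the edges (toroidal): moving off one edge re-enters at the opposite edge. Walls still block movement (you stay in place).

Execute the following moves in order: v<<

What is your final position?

Answer: Final position: (x=0, y=3)

Derivation:
Start: (x=2, y=3)
  v (down): blocked, stay at (x=2, y=3)
  < (left): (x=2, y=3) -> (x=1, y=3)
  < (left): (x=1, y=3) -> (x=0, y=3)
Final: (x=0, y=3)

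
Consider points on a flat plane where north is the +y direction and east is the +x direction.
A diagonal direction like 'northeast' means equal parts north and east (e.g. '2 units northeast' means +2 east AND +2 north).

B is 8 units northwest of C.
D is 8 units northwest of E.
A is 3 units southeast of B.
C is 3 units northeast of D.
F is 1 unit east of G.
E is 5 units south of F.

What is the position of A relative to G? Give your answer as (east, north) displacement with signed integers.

Place G at the origin (east=0, north=0).
  F is 1 unit east of G: delta (east=+1, north=+0); F at (east=1, north=0).
  E is 5 units south of F: delta (east=+0, north=-5); E at (east=1, north=-5).
  D is 8 units northwest of E: delta (east=-8, north=+8); D at (east=-7, north=3).
  C is 3 units northeast of D: delta (east=+3, north=+3); C at (east=-4, north=6).
  B is 8 units northwest of C: delta (east=-8, north=+8); B at (east=-12, north=14).
  A is 3 units southeast of B: delta (east=+3, north=-3); A at (east=-9, north=11).
Therefore A relative to G: (east=-9, north=11).

Answer: A is at (east=-9, north=11) relative to G.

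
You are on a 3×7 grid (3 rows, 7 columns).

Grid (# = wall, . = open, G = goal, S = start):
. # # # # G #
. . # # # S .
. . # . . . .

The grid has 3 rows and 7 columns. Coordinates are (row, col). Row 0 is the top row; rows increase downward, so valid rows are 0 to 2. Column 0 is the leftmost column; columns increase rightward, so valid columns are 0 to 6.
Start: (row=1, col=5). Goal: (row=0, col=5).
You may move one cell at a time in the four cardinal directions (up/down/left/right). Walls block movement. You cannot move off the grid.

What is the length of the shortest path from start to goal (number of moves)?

Answer: Shortest path length: 1

Derivation:
BFS from (row=1, col=5) until reaching (row=0, col=5):
  Distance 0: (row=1, col=5)
  Distance 1: (row=0, col=5), (row=1, col=6), (row=2, col=5)  <- goal reached here
One shortest path (1 moves): (row=1, col=5) -> (row=0, col=5)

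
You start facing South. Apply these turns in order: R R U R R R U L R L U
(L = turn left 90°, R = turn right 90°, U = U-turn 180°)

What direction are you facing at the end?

Answer: Final heading: North

Derivation:
Start: South
  R (right (90° clockwise)) -> West
  R (right (90° clockwise)) -> North
  U (U-turn (180°)) -> South
  R (right (90° clockwise)) -> West
  R (right (90° clockwise)) -> North
  R (right (90° clockwise)) -> East
  U (U-turn (180°)) -> West
  L (left (90° counter-clockwise)) -> South
  R (right (90° clockwise)) -> West
  L (left (90° counter-clockwise)) -> South
  U (U-turn (180°)) -> North
Final: North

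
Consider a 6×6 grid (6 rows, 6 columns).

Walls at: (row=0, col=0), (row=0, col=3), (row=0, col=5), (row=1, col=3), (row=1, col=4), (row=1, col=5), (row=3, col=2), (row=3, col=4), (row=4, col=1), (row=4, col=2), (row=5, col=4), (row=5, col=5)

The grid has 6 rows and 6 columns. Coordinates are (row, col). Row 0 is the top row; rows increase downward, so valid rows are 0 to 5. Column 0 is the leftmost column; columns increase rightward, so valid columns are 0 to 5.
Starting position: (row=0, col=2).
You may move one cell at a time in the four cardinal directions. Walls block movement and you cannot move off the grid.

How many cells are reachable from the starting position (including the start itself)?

Answer: Reachable cells: 23

Derivation:
BFS flood-fill from (row=0, col=2):
  Distance 0: (row=0, col=2)
  Distance 1: (row=0, col=1), (row=1, col=2)
  Distance 2: (row=1, col=1), (row=2, col=2)
  Distance 3: (row=1, col=0), (row=2, col=1), (row=2, col=3)
  Distance 4: (row=2, col=0), (row=2, col=4), (row=3, col=1), (row=3, col=3)
  Distance 5: (row=2, col=5), (row=3, col=0), (row=4, col=3)
  Distance 6: (row=3, col=5), (row=4, col=0), (row=4, col=4), (row=5, col=3)
  Distance 7: (row=4, col=5), (row=5, col=0), (row=5, col=2)
  Distance 8: (row=5, col=1)
Total reachable: 23 (grid has 24 open cells total)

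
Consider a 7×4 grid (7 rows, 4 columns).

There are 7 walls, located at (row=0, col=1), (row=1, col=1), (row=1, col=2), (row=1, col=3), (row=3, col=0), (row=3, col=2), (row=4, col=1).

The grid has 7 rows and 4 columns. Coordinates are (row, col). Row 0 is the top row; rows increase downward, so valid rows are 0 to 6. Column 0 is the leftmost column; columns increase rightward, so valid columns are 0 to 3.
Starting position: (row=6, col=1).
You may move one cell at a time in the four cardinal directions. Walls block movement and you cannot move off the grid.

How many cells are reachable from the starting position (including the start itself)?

Answer: Reachable cells: 19

Derivation:
BFS flood-fill from (row=6, col=1):
  Distance 0: (row=6, col=1)
  Distance 1: (row=5, col=1), (row=6, col=0), (row=6, col=2)
  Distance 2: (row=5, col=0), (row=5, col=2), (row=6, col=3)
  Distance 3: (row=4, col=0), (row=4, col=2), (row=5, col=3)
  Distance 4: (row=4, col=3)
  Distance 5: (row=3, col=3)
  Distance 6: (row=2, col=3)
  Distance 7: (row=2, col=2)
  Distance 8: (row=2, col=1)
  Distance 9: (row=2, col=0), (row=3, col=1)
  Distance 10: (row=1, col=0)
  Distance 11: (row=0, col=0)
Total reachable: 19 (grid has 21 open cells total)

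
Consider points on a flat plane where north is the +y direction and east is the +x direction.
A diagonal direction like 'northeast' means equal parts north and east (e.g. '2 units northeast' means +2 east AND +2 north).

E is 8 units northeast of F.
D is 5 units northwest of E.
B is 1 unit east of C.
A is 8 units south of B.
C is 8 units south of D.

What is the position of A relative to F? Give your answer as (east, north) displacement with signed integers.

Answer: A is at (east=4, north=-3) relative to F.

Derivation:
Place F at the origin (east=0, north=0).
  E is 8 units northeast of F: delta (east=+8, north=+8); E at (east=8, north=8).
  D is 5 units northwest of E: delta (east=-5, north=+5); D at (east=3, north=13).
  C is 8 units south of D: delta (east=+0, north=-8); C at (east=3, north=5).
  B is 1 unit east of C: delta (east=+1, north=+0); B at (east=4, north=5).
  A is 8 units south of B: delta (east=+0, north=-8); A at (east=4, north=-3).
Therefore A relative to F: (east=4, north=-3).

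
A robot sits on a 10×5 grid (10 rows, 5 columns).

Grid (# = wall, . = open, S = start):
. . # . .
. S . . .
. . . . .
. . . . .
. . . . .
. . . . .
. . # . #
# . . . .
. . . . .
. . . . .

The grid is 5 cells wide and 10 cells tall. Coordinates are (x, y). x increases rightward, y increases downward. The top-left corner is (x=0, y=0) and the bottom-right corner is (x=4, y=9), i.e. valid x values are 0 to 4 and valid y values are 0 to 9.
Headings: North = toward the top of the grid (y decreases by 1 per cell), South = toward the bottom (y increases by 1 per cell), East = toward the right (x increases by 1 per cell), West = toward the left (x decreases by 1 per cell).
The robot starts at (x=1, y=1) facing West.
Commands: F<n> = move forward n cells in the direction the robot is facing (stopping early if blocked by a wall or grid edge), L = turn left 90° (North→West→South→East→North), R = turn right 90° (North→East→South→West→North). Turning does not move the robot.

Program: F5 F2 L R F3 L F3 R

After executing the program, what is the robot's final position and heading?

Start: (x=1, y=1), facing West
  F5: move forward 1/5 (blocked), now at (x=0, y=1)
  F2: move forward 0/2 (blocked), now at (x=0, y=1)
  L: turn left, now facing South
  R: turn right, now facing West
  F3: move forward 0/3 (blocked), now at (x=0, y=1)
  L: turn left, now facing South
  F3: move forward 3, now at (x=0, y=4)
  R: turn right, now facing West
Final: (x=0, y=4), facing West

Answer: Final position: (x=0, y=4), facing West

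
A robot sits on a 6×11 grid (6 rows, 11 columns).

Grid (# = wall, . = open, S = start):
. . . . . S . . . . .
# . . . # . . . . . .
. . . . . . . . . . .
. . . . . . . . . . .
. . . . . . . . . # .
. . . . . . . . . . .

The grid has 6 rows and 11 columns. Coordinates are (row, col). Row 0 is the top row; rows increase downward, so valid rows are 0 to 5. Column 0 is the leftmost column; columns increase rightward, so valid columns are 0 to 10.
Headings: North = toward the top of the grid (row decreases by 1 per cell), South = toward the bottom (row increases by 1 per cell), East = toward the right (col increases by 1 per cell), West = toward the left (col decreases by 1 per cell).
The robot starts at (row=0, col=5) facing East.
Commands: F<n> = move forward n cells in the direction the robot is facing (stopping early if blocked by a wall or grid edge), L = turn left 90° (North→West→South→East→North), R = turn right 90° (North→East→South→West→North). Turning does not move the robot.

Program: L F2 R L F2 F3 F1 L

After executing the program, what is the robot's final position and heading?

Start: (row=0, col=5), facing East
  L: turn left, now facing North
  F2: move forward 0/2 (blocked), now at (row=0, col=5)
  R: turn right, now facing East
  L: turn left, now facing North
  F2: move forward 0/2 (blocked), now at (row=0, col=5)
  F3: move forward 0/3 (blocked), now at (row=0, col=5)
  F1: move forward 0/1 (blocked), now at (row=0, col=5)
  L: turn left, now facing West
Final: (row=0, col=5), facing West

Answer: Final position: (row=0, col=5), facing West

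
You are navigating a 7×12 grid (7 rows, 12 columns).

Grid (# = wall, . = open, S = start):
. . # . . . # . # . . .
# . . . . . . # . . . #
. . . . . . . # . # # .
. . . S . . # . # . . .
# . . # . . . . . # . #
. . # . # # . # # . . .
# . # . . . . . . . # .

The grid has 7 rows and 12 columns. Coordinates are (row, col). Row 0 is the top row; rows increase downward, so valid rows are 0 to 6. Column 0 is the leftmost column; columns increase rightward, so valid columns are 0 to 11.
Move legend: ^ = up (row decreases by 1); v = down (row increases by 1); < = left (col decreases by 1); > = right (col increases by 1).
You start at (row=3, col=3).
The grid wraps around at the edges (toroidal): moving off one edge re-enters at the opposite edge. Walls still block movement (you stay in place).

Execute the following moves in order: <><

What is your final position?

Start: (row=3, col=3)
  < (left): (row=3, col=3) -> (row=3, col=2)
  > (right): (row=3, col=2) -> (row=3, col=3)
  < (left): (row=3, col=3) -> (row=3, col=2)
Final: (row=3, col=2)

Answer: Final position: (row=3, col=2)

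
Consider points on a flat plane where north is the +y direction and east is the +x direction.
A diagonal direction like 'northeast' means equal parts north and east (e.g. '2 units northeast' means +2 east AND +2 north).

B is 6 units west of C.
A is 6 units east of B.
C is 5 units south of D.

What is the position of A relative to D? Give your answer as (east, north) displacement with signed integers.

Answer: A is at (east=0, north=-5) relative to D.

Derivation:
Place D at the origin (east=0, north=0).
  C is 5 units south of D: delta (east=+0, north=-5); C at (east=0, north=-5).
  B is 6 units west of C: delta (east=-6, north=+0); B at (east=-6, north=-5).
  A is 6 units east of B: delta (east=+6, north=+0); A at (east=0, north=-5).
Therefore A relative to D: (east=0, north=-5).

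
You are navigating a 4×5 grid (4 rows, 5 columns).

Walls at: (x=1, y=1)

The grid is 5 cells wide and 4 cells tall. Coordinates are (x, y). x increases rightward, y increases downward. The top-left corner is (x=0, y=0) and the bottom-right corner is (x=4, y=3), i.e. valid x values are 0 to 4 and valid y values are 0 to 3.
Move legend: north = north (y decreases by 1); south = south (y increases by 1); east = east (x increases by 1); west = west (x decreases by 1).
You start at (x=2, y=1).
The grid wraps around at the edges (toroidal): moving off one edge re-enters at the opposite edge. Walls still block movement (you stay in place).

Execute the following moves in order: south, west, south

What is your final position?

Answer: Final position: (x=1, y=3)

Derivation:
Start: (x=2, y=1)
  south (south): (x=2, y=1) -> (x=2, y=2)
  west (west): (x=2, y=2) -> (x=1, y=2)
  south (south): (x=1, y=2) -> (x=1, y=3)
Final: (x=1, y=3)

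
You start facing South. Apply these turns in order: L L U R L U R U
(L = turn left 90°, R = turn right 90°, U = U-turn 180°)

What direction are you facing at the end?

Answer: Final heading: West

Derivation:
Start: South
  L (left (90° counter-clockwise)) -> East
  L (left (90° counter-clockwise)) -> North
  U (U-turn (180°)) -> South
  R (right (90° clockwise)) -> West
  L (left (90° counter-clockwise)) -> South
  U (U-turn (180°)) -> North
  R (right (90° clockwise)) -> East
  U (U-turn (180°)) -> West
Final: West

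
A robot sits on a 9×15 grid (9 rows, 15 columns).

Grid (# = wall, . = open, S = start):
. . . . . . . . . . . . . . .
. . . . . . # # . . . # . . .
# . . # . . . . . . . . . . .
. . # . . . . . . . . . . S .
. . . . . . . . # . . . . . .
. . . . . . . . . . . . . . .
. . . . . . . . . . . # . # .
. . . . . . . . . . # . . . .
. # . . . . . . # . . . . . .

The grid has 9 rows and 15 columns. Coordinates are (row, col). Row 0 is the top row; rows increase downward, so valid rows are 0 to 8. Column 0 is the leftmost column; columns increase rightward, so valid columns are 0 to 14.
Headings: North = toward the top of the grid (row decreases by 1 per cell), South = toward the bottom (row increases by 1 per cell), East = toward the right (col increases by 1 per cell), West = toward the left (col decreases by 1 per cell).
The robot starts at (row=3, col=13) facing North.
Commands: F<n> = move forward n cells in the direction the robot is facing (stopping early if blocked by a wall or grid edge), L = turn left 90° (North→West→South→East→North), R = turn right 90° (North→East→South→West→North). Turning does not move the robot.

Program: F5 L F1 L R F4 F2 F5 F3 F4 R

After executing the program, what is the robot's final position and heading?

Start: (row=3, col=13), facing North
  F5: move forward 3/5 (blocked), now at (row=0, col=13)
  L: turn left, now facing West
  F1: move forward 1, now at (row=0, col=12)
  L: turn left, now facing South
  R: turn right, now facing West
  F4: move forward 4, now at (row=0, col=8)
  F2: move forward 2, now at (row=0, col=6)
  F5: move forward 5, now at (row=0, col=1)
  F3: move forward 1/3 (blocked), now at (row=0, col=0)
  F4: move forward 0/4 (blocked), now at (row=0, col=0)
  R: turn right, now facing North
Final: (row=0, col=0), facing North

Answer: Final position: (row=0, col=0), facing North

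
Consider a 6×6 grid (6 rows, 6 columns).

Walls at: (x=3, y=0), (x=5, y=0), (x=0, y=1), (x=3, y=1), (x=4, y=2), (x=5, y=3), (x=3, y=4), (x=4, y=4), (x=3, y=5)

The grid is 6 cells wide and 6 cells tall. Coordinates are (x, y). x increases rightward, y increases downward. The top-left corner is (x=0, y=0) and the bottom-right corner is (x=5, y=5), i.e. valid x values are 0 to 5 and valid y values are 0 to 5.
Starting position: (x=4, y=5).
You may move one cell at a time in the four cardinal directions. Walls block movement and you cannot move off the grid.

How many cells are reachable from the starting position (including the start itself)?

Answer: Reachable cells: 3

Derivation:
BFS flood-fill from (x=4, y=5):
  Distance 0: (x=4, y=5)
  Distance 1: (x=5, y=5)
  Distance 2: (x=5, y=4)
Total reachable: 3 (grid has 27 open cells total)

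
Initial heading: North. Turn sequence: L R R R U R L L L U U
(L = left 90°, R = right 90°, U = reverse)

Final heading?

Answer: Final heading: South

Derivation:
Start: North
  L (left (90° counter-clockwise)) -> West
  R (right (90° clockwise)) -> North
  R (right (90° clockwise)) -> East
  R (right (90° clockwise)) -> South
  U (U-turn (180°)) -> North
  R (right (90° clockwise)) -> East
  L (left (90° counter-clockwise)) -> North
  L (left (90° counter-clockwise)) -> West
  L (left (90° counter-clockwise)) -> South
  U (U-turn (180°)) -> North
  U (U-turn (180°)) -> South
Final: South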